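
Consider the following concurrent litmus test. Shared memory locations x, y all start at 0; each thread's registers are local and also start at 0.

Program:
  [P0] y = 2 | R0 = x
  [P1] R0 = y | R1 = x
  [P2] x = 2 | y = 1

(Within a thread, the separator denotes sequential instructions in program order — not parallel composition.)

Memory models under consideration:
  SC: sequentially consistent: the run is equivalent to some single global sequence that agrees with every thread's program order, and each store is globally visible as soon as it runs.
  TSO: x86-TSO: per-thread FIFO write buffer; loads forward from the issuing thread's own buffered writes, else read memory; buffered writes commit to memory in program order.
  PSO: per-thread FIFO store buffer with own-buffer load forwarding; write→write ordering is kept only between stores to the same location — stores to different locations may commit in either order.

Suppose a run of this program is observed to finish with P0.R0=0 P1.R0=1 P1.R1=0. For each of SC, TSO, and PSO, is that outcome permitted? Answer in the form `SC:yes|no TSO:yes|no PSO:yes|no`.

outcome vector order: (P0.R0,P1.R0,P1.R1)
SC: 10 outcomes — {<0 0 0> <0 0 2> <0 1 2> <0 2 0> <0 2 2> <2 0 0> <2 0 2> <2 1 2> <2 2 0> <2 2 2>}
TSO: 10 outcomes — {<0 0 0> <0 0 2> <0 1 2> <0 2 0> <0 2 2> <2 0 0> <2 0 2> <2 1 2> <2 2 0> <2 2 2>}
PSO: 12 outcomes — {<0 0 0> <0 0 2> <0 1 0> <0 1 2> <0 2 0> <0 2 2> <2 0 0> <2 0 2> <2 1 0> <2 1 2> <2 2 0> <2 2 2>}
target <0 1 0> ∈ {PSO}

SC:no TSO:no PSO:yes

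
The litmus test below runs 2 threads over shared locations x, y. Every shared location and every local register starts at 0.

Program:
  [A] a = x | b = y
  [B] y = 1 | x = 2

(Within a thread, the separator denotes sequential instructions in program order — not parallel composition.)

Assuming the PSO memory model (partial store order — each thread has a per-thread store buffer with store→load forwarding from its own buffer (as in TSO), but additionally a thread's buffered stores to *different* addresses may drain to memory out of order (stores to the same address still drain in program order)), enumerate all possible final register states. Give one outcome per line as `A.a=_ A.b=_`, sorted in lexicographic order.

A.a=0 A.b=0
A.a=0 A.b=1
A.a=2 A.b=0
A.a=2 A.b=1

outcome vector order: (A.a,A.b)
|PSO outcomes| = 4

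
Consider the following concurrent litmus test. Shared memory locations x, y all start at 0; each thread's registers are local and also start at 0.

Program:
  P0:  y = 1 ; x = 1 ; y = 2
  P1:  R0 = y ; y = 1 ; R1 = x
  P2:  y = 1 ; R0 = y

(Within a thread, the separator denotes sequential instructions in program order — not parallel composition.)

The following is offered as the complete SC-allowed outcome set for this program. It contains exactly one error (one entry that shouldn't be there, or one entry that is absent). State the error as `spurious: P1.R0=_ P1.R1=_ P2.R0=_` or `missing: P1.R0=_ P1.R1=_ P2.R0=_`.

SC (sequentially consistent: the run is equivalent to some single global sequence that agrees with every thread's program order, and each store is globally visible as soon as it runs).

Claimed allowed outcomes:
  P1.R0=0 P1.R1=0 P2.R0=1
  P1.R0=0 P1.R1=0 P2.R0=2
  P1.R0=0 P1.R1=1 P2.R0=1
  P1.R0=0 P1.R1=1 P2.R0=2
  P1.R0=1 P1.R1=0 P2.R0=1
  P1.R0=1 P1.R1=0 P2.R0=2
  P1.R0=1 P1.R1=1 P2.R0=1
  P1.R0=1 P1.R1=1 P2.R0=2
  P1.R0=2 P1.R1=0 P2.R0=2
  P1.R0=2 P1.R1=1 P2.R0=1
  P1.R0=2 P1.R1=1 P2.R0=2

outcome vector order: (P1.R0,P1.R1,P2.R0)
SC: 10 outcomes — {<0 0 1>, <0 0 2>, <0 1 1>, <0 1 2>, <1 0 1>, <1 0 2>, <1 1 1>, <1 1 2>, <2 1 1>, <2 1 2>}
claimed∖SC = {<2 0 2>}

spurious: P1.R0=2 P1.R1=0 P2.R0=2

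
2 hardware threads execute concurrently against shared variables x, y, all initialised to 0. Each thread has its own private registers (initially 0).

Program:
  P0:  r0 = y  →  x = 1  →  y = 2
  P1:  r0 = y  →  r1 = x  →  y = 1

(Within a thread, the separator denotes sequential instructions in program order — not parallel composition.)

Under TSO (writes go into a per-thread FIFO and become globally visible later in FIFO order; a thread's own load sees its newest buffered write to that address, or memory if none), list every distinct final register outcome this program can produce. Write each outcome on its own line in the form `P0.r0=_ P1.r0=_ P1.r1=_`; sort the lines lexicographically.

P0.r0=0 P1.r0=0 P1.r1=0
P0.r0=0 P1.r0=0 P1.r1=1
P0.r0=0 P1.r0=2 P1.r1=1
P0.r0=1 P1.r0=0 P1.r1=0

outcome vector order: (P0.r0,P1.r0,P1.r1)
|TSO outcomes| = 4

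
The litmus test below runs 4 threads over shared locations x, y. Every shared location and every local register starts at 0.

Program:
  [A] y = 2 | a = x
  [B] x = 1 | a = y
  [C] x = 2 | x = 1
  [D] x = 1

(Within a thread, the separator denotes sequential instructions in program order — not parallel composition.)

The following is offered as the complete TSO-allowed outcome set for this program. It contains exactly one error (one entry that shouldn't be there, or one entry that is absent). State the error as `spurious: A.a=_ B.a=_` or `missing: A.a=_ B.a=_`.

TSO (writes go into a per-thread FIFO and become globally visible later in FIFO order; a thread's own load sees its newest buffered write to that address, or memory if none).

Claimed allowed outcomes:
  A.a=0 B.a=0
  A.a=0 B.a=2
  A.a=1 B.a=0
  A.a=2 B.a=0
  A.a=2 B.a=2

outcome vector order: (A.a,B.a)
under TSO → 00 02 10 12 20 22
TSO∖claimed = {12}

missing: A.a=1 B.a=2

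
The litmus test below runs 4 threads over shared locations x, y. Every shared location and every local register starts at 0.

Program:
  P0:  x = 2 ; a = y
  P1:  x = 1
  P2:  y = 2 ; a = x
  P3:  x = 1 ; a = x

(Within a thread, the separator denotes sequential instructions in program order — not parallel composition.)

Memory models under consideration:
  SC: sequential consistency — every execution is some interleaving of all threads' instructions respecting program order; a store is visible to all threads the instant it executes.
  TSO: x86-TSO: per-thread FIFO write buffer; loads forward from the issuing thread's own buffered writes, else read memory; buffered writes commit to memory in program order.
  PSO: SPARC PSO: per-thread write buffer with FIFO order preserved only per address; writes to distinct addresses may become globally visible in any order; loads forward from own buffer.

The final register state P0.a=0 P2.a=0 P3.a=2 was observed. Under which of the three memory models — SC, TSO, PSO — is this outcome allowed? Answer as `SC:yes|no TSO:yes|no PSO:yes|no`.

SC:no TSO:yes PSO:yes

outcome vector order: (P0.a,P2.a,P3.a)
[SC] allowed = {011; 012; 021; 022; 201; 202; 211; 212; 221; 222}
[TSO] allowed = {001; 002; 011; 012; 021; 022; 201; 202; 211; 212; 221; 222}
[PSO] allowed = {001; 002; 011; 012; 021; 022; 201; 202; 211; 212; 221; 222}
target 002 ∈ {TSO,PSO}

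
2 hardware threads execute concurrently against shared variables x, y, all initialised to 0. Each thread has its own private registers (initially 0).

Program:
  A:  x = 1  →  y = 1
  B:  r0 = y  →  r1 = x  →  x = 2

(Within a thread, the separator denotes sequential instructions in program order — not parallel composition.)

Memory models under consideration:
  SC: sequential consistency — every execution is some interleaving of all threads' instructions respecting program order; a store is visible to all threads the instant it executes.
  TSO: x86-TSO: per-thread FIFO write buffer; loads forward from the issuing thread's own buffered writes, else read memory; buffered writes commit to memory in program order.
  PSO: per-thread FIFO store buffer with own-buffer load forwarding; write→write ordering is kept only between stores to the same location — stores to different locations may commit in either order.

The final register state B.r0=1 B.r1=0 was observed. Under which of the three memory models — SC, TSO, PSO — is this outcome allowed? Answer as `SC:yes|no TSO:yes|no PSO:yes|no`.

SC:no TSO:no PSO:yes

outcome vector order: (B.r0,B.r1)
under SC → 0/0, 0/1, 1/1
under TSO → 0/0, 0/1, 1/1
under PSO → 0/0, 0/1, 1/0, 1/1
target 1/0 ∈ {PSO}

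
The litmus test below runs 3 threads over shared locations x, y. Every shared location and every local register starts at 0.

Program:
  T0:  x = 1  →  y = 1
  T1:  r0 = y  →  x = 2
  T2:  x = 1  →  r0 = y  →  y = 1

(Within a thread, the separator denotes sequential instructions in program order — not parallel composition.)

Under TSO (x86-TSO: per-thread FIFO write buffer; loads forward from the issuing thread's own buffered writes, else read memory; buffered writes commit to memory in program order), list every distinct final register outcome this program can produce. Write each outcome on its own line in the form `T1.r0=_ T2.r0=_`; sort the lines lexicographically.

T1.r0=0 T2.r0=0
T1.r0=0 T2.r0=1
T1.r0=1 T2.r0=0
T1.r0=1 T2.r0=1

outcome vector order: (T1.r0,T2.r0)
|TSO outcomes| = 4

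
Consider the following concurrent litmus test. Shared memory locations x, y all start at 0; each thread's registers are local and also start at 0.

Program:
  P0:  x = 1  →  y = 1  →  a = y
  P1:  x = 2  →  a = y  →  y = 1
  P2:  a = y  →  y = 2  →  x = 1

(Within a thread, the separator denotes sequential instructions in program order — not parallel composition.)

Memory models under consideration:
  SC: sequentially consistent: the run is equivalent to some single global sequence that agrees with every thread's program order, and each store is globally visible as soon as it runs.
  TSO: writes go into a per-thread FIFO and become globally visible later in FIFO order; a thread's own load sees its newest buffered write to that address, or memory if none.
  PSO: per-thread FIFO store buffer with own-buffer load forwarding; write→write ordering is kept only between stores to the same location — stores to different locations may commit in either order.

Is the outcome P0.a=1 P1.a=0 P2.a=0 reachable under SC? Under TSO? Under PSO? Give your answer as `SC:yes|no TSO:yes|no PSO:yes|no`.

outcome vector order: (P0.a,P1.a,P2.a)
SC (12): (1,0,0), (1,0,1), (1,1,0), (1,1,1), (1,2,0), (1,2,1), (2,0,0), (2,0,1), (2,1,0), (2,1,1), (2,2,0), (2,2,1)
TSO (12): (1,0,0), (1,0,1), (1,1,0), (1,1,1), (1,2,0), (1,2,1), (2,0,0), (2,0,1), (2,1,0), (2,1,1), (2,2,0), (2,2,1)
PSO (12): (1,0,0), (1,0,1), (1,1,0), (1,1,1), (1,2,0), (1,2,1), (2,0,0), (2,0,1), (2,1,0), (2,1,1), (2,2,0), (2,2,1)
target (1,0,0) ∈ {SC,TSO,PSO}

SC:yes TSO:yes PSO:yes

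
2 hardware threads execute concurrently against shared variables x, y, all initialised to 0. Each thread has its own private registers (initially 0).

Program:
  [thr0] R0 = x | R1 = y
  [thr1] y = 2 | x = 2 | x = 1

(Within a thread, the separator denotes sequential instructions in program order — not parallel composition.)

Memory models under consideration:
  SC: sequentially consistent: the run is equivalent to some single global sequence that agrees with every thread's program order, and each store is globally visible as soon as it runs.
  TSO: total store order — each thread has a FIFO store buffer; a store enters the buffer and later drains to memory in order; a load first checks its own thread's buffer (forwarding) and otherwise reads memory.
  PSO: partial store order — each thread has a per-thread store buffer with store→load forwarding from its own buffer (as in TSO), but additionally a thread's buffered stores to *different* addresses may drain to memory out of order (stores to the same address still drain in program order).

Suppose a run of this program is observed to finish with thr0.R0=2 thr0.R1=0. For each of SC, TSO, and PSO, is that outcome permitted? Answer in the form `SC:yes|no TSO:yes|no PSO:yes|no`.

SC:no TSO:no PSO:yes

outcome vector order: (thr0.R0,thr0.R1)
[SC] allowed = {(0,0) (0,2) (1,2) (2,2)}
[TSO] allowed = {(0,0) (0,2) (1,2) (2,2)}
[PSO] allowed = {(0,0) (0,2) (1,0) (1,2) (2,0) (2,2)}
target (2,0) ∈ {PSO}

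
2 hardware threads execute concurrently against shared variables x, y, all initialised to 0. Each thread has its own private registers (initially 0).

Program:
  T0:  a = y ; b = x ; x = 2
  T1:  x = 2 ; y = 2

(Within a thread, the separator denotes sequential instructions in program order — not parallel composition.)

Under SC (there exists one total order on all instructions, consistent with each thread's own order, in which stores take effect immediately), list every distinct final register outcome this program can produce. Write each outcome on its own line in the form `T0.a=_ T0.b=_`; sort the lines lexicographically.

T0.a=0 T0.b=0
T0.a=0 T0.b=2
T0.a=2 T0.b=2

outcome vector order: (T0.a,T0.b)
|SC outcomes| = 3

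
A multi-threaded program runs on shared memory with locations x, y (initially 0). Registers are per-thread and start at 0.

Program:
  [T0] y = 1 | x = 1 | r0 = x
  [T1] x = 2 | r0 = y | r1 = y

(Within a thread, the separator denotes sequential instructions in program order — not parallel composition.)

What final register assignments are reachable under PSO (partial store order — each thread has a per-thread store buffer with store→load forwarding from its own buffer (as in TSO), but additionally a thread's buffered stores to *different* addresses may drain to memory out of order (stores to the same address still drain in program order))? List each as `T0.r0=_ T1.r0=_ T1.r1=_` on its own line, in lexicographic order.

outcome vector order: (T0.r0,T1.r0,T1.r1)
|PSO outcomes| = 6

T0.r0=1 T1.r0=0 T1.r1=0
T0.r0=1 T1.r0=0 T1.r1=1
T0.r0=1 T1.r0=1 T1.r1=1
T0.r0=2 T1.r0=0 T1.r1=0
T0.r0=2 T1.r0=0 T1.r1=1
T0.r0=2 T1.r0=1 T1.r1=1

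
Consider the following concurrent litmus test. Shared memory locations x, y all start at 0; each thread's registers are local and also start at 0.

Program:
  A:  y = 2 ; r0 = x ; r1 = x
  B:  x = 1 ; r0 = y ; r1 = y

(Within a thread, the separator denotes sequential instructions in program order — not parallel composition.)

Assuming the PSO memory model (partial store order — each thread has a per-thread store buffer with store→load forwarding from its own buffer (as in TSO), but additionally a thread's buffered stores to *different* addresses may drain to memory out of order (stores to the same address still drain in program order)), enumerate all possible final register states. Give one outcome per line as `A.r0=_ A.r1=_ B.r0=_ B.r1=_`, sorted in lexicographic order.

A.r0=0 A.r1=0 B.r0=0 B.r1=0
A.r0=0 A.r1=0 B.r0=0 B.r1=2
A.r0=0 A.r1=0 B.r0=2 B.r1=2
A.r0=0 A.r1=1 B.r0=0 B.r1=0
A.r0=0 A.r1=1 B.r0=0 B.r1=2
A.r0=0 A.r1=1 B.r0=2 B.r1=2
A.r0=1 A.r1=1 B.r0=0 B.r1=0
A.r0=1 A.r1=1 B.r0=0 B.r1=2
A.r0=1 A.r1=1 B.r0=2 B.r1=2

outcome vector order: (A.r0,A.r1,B.r0,B.r1)
|PSO outcomes| = 9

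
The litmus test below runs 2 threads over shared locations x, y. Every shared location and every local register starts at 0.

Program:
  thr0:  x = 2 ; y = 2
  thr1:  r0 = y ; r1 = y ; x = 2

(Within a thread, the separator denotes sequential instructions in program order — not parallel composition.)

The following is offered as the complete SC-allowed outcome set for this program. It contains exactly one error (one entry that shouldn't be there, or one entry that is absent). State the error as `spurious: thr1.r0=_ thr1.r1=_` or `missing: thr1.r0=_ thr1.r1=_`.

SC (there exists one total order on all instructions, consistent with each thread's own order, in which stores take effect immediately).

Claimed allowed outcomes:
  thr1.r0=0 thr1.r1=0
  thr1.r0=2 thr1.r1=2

missing: thr1.r0=0 thr1.r1=2

outcome vector order: (thr1.r0,thr1.r1)
SC (3): <0 0>, <0 2>, <2 2>
SC∖claimed = {<0 2>}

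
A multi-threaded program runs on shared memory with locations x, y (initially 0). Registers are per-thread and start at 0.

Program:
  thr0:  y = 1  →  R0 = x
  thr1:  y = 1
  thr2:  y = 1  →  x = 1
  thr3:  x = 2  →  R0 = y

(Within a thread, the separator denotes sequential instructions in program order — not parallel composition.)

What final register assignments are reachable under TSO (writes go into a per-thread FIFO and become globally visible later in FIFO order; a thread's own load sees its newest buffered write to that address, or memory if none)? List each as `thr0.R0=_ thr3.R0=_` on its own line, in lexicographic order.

outcome vector order: (thr0.R0,thr3.R0)
|TSO outcomes| = 6

thr0.R0=0 thr3.R0=0
thr0.R0=0 thr3.R0=1
thr0.R0=1 thr3.R0=0
thr0.R0=1 thr3.R0=1
thr0.R0=2 thr3.R0=0
thr0.R0=2 thr3.R0=1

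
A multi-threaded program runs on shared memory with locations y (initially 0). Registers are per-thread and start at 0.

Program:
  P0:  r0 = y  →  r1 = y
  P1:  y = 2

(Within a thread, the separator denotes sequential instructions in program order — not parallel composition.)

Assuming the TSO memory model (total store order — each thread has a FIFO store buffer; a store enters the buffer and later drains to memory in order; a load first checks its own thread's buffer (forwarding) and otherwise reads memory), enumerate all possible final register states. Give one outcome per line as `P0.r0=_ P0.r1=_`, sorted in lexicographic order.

outcome vector order: (P0.r0,P0.r1)
|TSO outcomes| = 3

P0.r0=0 P0.r1=0
P0.r0=0 P0.r1=2
P0.r0=2 P0.r1=2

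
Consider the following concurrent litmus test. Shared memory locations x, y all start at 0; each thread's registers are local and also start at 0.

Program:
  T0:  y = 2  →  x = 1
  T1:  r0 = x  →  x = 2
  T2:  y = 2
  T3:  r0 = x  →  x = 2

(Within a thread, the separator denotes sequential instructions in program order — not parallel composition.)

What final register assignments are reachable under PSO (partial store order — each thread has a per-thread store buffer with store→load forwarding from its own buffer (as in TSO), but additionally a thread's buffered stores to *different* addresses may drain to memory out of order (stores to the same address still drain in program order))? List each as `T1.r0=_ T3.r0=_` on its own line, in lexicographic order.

T1.r0=0 T3.r0=0
T1.r0=0 T3.r0=1
T1.r0=0 T3.r0=2
T1.r0=1 T3.r0=0
T1.r0=1 T3.r0=1
T1.r0=1 T3.r0=2
T1.r0=2 T3.r0=0
T1.r0=2 T3.r0=1

outcome vector order: (T1.r0,T3.r0)
|PSO outcomes| = 8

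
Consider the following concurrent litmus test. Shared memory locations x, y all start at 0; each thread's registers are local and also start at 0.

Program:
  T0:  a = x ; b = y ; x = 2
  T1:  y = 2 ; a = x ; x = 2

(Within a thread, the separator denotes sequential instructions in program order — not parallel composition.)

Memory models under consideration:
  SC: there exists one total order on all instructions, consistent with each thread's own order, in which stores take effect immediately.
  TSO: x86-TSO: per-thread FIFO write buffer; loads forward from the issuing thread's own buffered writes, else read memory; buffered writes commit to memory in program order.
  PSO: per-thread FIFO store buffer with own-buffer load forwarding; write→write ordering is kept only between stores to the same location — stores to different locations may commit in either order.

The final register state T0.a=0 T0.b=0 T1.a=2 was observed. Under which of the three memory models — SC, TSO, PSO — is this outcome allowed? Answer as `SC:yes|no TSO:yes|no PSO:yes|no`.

outcome vector order: (T0.a,T0.b,T1.a)
[SC] allowed = {(0,0,0) (0,0,2) (0,2,0) (0,2,2) (2,2,0)}
[TSO] allowed = {(0,0,0) (0,0,2) (0,2,0) (0,2,2) (2,2,0)}
[PSO] allowed = {(0,0,0) (0,0,2) (0,2,0) (0,2,2) (2,0,0) (2,2,0)}
target (0,0,2) ∈ {SC,TSO,PSO}

SC:yes TSO:yes PSO:yes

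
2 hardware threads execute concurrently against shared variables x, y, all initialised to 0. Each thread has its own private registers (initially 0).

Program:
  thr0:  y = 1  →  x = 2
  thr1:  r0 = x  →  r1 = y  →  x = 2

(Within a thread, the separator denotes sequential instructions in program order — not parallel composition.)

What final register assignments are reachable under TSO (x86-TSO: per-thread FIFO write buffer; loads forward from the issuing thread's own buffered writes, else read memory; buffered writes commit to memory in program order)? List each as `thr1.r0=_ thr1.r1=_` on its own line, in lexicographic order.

thr1.r0=0 thr1.r1=0
thr1.r0=0 thr1.r1=1
thr1.r0=2 thr1.r1=1

outcome vector order: (thr1.r0,thr1.r1)
|TSO outcomes| = 3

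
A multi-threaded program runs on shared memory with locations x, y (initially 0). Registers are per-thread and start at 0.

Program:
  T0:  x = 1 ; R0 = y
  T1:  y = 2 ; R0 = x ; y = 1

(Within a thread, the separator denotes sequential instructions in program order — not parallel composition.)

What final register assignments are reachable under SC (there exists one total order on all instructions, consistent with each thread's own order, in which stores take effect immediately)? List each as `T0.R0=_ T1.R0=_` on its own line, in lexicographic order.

outcome vector order: (T0.R0,T1.R0)
|SC outcomes| = 5

T0.R0=0 T1.R0=1
T0.R0=1 T1.R0=0
T0.R0=1 T1.R0=1
T0.R0=2 T1.R0=0
T0.R0=2 T1.R0=1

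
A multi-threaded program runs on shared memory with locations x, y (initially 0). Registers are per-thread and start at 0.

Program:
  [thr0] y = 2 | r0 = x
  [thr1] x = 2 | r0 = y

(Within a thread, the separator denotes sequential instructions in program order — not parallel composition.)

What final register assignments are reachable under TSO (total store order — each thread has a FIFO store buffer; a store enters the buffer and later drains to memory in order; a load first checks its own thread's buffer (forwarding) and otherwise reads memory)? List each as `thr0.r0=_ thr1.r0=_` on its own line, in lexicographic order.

outcome vector order: (thr0.r0,thr1.r0)
|TSO outcomes| = 4

thr0.r0=0 thr1.r0=0
thr0.r0=0 thr1.r0=2
thr0.r0=2 thr1.r0=0
thr0.r0=2 thr1.r0=2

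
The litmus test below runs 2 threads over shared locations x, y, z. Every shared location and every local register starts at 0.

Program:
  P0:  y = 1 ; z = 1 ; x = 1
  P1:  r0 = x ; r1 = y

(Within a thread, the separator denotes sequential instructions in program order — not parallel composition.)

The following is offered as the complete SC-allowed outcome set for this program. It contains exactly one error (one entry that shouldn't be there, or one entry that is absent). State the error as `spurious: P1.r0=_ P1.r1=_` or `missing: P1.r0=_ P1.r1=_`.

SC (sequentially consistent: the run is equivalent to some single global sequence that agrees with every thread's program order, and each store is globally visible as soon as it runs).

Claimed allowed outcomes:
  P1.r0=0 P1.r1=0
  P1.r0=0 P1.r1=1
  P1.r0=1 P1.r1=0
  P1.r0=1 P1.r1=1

spurious: P1.r0=1 P1.r1=0

outcome vector order: (P1.r0,P1.r1)
SC: 3 outcomes — {0/0, 0/1, 1/1}
claimed∖SC = {1/0}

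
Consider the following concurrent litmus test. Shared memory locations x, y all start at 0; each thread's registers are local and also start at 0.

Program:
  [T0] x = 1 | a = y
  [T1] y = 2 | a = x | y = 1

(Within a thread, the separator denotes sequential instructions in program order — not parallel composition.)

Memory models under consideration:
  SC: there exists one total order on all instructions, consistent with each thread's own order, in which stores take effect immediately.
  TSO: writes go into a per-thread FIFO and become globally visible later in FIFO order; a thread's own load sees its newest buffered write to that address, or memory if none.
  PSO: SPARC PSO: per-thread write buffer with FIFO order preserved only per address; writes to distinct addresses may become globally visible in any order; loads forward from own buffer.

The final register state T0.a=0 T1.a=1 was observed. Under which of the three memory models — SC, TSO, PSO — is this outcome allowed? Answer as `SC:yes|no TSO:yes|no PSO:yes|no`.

outcome vector order: (T0.a,T1.a)
under SC → 01; 10; 11; 20; 21
under TSO → 00; 01; 10; 11; 20; 21
under PSO → 00; 01; 10; 11; 20; 21
target 01 ∈ {SC,TSO,PSO}

SC:yes TSO:yes PSO:yes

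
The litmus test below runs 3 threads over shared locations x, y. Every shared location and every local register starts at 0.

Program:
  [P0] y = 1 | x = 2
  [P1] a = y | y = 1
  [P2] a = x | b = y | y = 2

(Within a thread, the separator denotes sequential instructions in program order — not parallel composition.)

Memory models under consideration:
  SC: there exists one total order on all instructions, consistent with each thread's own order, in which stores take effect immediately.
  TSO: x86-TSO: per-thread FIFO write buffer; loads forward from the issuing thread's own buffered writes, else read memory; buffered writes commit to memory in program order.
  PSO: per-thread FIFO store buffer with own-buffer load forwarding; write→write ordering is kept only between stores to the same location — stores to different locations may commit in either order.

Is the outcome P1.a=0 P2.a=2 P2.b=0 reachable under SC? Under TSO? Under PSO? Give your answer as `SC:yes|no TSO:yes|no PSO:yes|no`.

outcome vector order: (P1.a,P2.a,P2.b)
under SC → 0/0/0; 0/0/1; 0/2/1; 1/0/0; 1/0/1; 1/2/1; 2/0/0; 2/0/1; 2/2/1
under TSO → 0/0/0; 0/0/1; 0/2/1; 1/0/0; 1/0/1; 1/2/1; 2/0/0; 2/0/1; 2/2/1
under PSO → 0/0/0; 0/0/1; 0/2/0; 0/2/1; 1/0/0; 1/0/1; 1/2/0; 1/2/1; 2/0/0; 2/0/1; 2/2/0; 2/2/1
target 0/2/0 ∈ {PSO}

SC:no TSO:no PSO:yes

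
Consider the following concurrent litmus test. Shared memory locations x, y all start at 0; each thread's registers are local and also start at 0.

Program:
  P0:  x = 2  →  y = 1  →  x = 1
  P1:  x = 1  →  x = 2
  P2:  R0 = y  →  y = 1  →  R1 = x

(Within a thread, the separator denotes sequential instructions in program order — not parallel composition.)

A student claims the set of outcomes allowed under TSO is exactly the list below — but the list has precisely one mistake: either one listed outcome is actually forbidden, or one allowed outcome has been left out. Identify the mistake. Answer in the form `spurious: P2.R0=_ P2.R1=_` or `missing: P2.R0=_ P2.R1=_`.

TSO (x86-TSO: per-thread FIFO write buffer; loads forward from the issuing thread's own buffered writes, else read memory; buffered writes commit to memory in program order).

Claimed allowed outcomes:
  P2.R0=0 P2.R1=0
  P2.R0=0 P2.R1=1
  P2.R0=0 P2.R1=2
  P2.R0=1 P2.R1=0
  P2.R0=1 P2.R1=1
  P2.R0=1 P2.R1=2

outcome vector order: (P2.R0,P2.R1)
TSO (5): 0/0 0/1 0/2 1/1 1/2
claimed∖TSO = {1/0}

spurious: P2.R0=1 P2.R1=0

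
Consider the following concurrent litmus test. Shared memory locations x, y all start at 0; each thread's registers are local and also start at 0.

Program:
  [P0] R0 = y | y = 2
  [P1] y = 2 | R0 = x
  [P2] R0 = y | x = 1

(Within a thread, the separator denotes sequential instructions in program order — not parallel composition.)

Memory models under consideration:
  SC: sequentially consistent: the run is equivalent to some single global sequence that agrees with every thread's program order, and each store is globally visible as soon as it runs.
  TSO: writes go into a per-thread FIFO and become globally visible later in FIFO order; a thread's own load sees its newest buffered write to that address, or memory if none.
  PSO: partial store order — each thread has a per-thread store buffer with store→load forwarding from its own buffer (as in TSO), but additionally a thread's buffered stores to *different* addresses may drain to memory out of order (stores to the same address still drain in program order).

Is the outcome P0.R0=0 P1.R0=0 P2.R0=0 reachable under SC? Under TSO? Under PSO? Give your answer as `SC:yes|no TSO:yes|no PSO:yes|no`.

outcome vector order: (P0.R0,P1.R0,P2.R0)
SC (8): (0,0,0) (0,0,2) (0,1,0) (0,1,2) (2,0,0) (2,0,2) (2,1,0) (2,1,2)
TSO (8): (0,0,0) (0,0,2) (0,1,0) (0,1,2) (2,0,0) (2,0,2) (2,1,0) (2,1,2)
PSO (8): (0,0,0) (0,0,2) (0,1,0) (0,1,2) (2,0,0) (2,0,2) (2,1,0) (2,1,2)
target (0,0,0) ∈ {SC,TSO,PSO}

SC:yes TSO:yes PSO:yes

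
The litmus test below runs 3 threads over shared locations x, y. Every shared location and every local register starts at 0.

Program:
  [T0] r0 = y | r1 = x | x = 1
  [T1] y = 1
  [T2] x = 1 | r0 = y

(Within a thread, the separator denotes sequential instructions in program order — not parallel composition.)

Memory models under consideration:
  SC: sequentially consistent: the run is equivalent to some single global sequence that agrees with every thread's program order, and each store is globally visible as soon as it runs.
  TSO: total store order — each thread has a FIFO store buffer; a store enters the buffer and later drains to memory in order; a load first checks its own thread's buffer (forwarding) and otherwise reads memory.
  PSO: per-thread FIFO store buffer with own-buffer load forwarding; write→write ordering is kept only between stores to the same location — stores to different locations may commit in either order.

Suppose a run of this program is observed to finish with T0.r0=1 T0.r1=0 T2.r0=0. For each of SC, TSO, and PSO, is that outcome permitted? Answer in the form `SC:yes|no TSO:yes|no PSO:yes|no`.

SC:no TSO:yes PSO:yes

outcome vector order: (T0.r0,T0.r1,T2.r0)
[SC] allowed = {<0 0 0> <0 0 1> <0 1 0> <0 1 1> <1 0 1> <1 1 0> <1 1 1>}
[TSO] allowed = {<0 0 0> <0 0 1> <0 1 0> <0 1 1> <1 0 0> <1 0 1> <1 1 0> <1 1 1>}
[PSO] allowed = {<0 0 0> <0 0 1> <0 1 0> <0 1 1> <1 0 0> <1 0 1> <1 1 0> <1 1 1>}
target <1 0 0> ∈ {TSO,PSO}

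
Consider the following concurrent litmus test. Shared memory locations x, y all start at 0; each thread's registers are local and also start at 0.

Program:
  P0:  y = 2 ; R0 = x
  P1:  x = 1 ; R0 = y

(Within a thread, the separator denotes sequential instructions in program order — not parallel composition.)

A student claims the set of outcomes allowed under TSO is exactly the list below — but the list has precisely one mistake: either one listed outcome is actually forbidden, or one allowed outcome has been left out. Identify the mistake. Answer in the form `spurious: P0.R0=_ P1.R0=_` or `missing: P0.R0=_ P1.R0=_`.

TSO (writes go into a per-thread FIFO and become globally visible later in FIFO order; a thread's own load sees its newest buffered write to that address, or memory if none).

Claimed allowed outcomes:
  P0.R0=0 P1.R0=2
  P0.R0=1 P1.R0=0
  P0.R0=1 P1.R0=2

missing: P0.R0=0 P1.R0=0

outcome vector order: (P0.R0,P1.R0)
[TSO] allowed = {0/0, 0/2, 1/0, 1/2}
TSO∖claimed = {0/0}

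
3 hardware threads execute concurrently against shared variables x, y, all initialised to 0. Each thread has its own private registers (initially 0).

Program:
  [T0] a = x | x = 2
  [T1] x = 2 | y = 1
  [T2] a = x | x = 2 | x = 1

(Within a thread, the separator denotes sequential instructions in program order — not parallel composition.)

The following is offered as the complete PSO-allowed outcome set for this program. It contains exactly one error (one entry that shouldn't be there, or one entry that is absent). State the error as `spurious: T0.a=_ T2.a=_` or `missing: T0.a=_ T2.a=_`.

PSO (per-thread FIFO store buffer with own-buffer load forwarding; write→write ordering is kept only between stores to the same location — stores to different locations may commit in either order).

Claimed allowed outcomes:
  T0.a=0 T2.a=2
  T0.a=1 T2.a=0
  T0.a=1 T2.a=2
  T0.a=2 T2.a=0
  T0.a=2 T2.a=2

missing: T0.a=0 T2.a=0

outcome vector order: (T0.a,T2.a)
PSO (6): 00; 02; 10; 12; 20; 22
PSO∖claimed = {00}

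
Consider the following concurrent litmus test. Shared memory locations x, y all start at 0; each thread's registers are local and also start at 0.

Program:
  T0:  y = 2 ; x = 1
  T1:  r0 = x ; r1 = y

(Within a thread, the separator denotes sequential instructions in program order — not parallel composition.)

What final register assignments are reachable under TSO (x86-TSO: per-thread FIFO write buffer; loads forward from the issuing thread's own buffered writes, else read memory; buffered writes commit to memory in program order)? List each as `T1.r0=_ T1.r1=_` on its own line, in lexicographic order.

T1.r0=0 T1.r1=0
T1.r0=0 T1.r1=2
T1.r0=1 T1.r1=2

outcome vector order: (T1.r0,T1.r1)
|TSO outcomes| = 3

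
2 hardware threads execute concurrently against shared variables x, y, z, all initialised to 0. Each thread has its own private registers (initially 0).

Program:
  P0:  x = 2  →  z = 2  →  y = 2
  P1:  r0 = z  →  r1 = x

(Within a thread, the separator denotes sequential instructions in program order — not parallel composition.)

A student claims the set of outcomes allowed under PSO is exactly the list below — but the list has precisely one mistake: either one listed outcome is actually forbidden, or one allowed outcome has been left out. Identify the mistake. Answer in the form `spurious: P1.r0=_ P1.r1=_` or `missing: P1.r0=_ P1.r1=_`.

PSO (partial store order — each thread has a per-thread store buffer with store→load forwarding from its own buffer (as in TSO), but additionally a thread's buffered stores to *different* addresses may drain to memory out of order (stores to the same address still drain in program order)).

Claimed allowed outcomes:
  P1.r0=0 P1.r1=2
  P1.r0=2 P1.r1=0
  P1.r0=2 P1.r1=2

missing: P1.r0=0 P1.r1=0

outcome vector order: (P1.r0,P1.r1)
under PSO → 00; 02; 20; 22
PSO∖claimed = {00}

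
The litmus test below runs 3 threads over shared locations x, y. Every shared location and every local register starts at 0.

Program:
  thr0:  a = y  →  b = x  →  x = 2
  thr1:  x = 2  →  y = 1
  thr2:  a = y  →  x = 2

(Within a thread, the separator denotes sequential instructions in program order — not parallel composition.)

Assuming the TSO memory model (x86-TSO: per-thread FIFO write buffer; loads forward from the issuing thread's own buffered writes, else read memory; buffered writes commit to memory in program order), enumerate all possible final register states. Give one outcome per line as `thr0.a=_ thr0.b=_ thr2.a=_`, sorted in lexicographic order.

outcome vector order: (thr0.a,thr0.b,thr2.a)
|TSO outcomes| = 6

thr0.a=0 thr0.b=0 thr2.a=0
thr0.a=0 thr0.b=0 thr2.a=1
thr0.a=0 thr0.b=2 thr2.a=0
thr0.a=0 thr0.b=2 thr2.a=1
thr0.a=1 thr0.b=2 thr2.a=0
thr0.a=1 thr0.b=2 thr2.a=1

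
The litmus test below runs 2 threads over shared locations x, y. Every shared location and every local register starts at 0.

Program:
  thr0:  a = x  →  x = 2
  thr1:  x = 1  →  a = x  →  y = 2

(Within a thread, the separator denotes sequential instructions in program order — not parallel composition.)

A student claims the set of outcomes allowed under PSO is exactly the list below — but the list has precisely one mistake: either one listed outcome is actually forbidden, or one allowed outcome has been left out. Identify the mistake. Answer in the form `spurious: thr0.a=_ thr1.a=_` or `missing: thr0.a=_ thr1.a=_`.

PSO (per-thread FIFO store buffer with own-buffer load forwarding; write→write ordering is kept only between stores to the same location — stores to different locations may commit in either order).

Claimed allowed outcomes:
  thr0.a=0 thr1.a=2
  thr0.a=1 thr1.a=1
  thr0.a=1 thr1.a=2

missing: thr0.a=0 thr1.a=1

outcome vector order: (thr0.a,thr1.a)
PSO (4): <0 1> <0 2> <1 1> <1 2>
PSO∖claimed = {<0 1>}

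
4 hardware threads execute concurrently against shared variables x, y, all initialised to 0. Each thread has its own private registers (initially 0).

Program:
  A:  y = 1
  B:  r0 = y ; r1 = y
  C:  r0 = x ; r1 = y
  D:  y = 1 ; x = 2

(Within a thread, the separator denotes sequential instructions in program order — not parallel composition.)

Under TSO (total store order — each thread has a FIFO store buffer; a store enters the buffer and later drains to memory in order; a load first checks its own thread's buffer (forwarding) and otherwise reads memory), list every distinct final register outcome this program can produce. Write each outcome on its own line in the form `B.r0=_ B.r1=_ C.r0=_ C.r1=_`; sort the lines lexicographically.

outcome vector order: (B.r0,B.r1,C.r0,C.r1)
|TSO outcomes| = 9

B.r0=0 B.r1=0 C.r0=0 C.r1=0
B.r0=0 B.r1=0 C.r0=0 C.r1=1
B.r0=0 B.r1=0 C.r0=2 C.r1=1
B.r0=0 B.r1=1 C.r0=0 C.r1=0
B.r0=0 B.r1=1 C.r0=0 C.r1=1
B.r0=0 B.r1=1 C.r0=2 C.r1=1
B.r0=1 B.r1=1 C.r0=0 C.r1=0
B.r0=1 B.r1=1 C.r0=0 C.r1=1
B.r0=1 B.r1=1 C.r0=2 C.r1=1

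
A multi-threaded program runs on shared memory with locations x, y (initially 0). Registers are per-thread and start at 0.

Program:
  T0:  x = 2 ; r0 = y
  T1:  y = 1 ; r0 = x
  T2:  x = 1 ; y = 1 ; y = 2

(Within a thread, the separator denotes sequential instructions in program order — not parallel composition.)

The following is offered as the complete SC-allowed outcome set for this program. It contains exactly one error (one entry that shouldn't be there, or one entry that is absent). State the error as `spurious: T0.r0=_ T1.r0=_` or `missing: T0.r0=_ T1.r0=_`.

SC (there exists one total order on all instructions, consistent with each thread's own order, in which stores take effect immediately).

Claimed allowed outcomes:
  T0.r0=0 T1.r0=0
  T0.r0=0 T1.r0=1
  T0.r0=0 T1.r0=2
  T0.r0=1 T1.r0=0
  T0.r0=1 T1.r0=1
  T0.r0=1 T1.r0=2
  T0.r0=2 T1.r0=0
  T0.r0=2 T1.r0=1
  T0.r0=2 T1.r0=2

spurious: T0.r0=0 T1.r0=0

outcome vector order: (T0.r0,T1.r0)
SC: 8 outcomes — {(0,1); (0,2); (1,0); (1,1); (1,2); (2,0); (2,1); (2,2)}
claimed∖SC = {(0,0)}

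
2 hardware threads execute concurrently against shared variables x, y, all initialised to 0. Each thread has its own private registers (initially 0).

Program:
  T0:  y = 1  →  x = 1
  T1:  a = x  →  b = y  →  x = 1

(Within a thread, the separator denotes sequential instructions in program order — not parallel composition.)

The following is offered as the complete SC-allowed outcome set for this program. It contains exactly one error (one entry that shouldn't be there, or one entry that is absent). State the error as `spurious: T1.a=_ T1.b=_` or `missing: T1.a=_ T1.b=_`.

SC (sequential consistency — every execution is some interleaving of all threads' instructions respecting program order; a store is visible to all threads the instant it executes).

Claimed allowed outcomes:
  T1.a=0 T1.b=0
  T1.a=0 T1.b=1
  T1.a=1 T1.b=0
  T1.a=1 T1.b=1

outcome vector order: (T1.a,T1.b)
SC: 3 outcomes — {00, 01, 11}
claimed∖SC = {10}

spurious: T1.a=1 T1.b=0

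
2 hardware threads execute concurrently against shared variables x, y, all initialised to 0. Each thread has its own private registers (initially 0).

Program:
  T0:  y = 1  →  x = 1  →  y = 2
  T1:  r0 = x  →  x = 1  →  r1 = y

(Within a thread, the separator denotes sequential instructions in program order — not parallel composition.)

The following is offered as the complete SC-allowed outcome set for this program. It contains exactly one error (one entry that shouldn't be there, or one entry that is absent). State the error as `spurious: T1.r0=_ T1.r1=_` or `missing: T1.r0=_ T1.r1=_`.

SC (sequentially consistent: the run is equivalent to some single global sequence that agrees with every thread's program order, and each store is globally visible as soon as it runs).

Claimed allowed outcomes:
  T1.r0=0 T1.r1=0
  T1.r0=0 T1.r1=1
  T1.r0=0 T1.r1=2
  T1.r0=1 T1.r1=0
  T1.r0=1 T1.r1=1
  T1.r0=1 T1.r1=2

outcome vector order: (T1.r0,T1.r1)
SC: 5 outcomes — {00, 01, 02, 11, 12}
claimed∖SC = {10}

spurious: T1.r0=1 T1.r1=0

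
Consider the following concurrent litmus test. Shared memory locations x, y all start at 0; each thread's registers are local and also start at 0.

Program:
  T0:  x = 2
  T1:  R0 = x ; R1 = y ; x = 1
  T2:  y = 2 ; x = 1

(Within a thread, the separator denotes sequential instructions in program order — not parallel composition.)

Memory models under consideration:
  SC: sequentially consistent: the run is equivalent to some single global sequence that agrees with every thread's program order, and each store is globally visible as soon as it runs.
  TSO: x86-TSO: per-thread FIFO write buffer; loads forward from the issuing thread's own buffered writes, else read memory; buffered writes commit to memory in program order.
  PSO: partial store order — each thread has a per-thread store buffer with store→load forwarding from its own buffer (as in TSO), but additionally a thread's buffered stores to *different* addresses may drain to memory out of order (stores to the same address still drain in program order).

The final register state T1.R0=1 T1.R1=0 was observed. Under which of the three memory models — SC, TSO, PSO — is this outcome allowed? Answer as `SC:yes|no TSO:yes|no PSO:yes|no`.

SC:no TSO:no PSO:yes

outcome vector order: (T1.R0,T1.R1)
under SC → <0 0>; <0 2>; <1 2>; <2 0>; <2 2>
under TSO → <0 0>; <0 2>; <1 2>; <2 0>; <2 2>
under PSO → <0 0>; <0 2>; <1 0>; <1 2>; <2 0>; <2 2>
target <1 0> ∈ {PSO}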